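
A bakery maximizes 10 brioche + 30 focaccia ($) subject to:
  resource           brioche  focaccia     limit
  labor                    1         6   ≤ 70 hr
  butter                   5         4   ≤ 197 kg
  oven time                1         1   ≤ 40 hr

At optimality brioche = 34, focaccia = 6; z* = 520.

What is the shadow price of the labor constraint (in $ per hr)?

4

Check each constraint at x*: labor 70/70 (tight); butter 194/197 (slack 3); oven time 40/40 (tight).
Slack constraints have shadow price 0 (complementary slackness).
Dual feasibility on the basic columns requires 1·y_labor + 1·y_oven time = 10, 6·y_labor + 1·y_oven time = 30.
This yields shadow prices y_labor = 4, y_oven time = 6.
Shadow price of labor = 4.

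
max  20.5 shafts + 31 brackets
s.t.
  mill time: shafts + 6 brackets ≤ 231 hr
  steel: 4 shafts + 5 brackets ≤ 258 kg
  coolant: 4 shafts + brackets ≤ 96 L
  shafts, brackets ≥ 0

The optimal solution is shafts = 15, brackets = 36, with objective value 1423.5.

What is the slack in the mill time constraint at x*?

0

mill time used = 1·15 + 6·36 = 231; slack = 231 − 231 = 0.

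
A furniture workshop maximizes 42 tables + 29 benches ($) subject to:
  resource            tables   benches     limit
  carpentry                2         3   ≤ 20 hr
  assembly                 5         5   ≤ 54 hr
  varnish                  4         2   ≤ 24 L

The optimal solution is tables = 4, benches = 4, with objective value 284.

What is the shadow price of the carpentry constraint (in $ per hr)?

4

Check each constraint at x*: carpentry 20/20 (tight); assembly 40/54 (slack 14); varnish 24/24 (tight).
Slack constraints have shadow price 0 (complementary slackness).
Dual feasibility on the basic columns requires 2·y_carpentry + 4·y_varnish = 42, 3·y_carpentry + 2·y_varnish = 29.
→ y_carpentry = 4 and y_varnish = 8.5.
Shadow price of carpentry = 4.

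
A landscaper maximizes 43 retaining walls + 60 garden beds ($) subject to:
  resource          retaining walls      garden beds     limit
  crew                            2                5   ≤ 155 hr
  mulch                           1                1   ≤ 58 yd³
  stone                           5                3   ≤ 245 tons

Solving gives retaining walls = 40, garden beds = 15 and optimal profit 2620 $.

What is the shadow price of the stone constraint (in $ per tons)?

5

At the optimum: crew uses 155 of 155 (binding); mulch uses 55 of 58 (slack = 3); stone uses 245 of 245 (binding).
Slack constraints have shadow price 0 (complementary slackness).
Dual feasibility on the basic columns requires 2·y_crew + 5·y_stone = 43, 5·y_crew + 3·y_stone = 60.
→ y_crew = 9 and y_stone = 5.
Shadow price of stone = 5.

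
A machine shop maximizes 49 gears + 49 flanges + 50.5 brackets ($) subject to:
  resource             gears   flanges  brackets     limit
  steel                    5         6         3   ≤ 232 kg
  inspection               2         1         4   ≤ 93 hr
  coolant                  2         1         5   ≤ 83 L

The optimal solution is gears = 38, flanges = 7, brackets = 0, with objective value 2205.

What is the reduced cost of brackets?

-5.5

Binding: steel and coolant. Non-binding: inspection (10 unused).
Slack constraints have shadow price 0 (complementary slackness).
From A_Bᵀ y = c: 5·y_steel + 2·y_coolant = 49; 6·y_steel + 1·y_coolant = 49.
This yields shadow prices y_steel = 7, y_coolant = 7.
Reduced cost of brackets: c₃ − yᵀa₃ = 50.5 − (7·3 + 7·5) = 50.5 − 56 = -5.5.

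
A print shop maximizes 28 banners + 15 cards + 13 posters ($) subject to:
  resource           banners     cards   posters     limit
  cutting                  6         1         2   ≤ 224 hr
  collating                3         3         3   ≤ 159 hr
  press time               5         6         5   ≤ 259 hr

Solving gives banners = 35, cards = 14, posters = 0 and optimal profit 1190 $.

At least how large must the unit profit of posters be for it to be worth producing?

16

Binding: cutting and press time. Non-binding: collating (12 unused).
By complementary slackness, y = 0 for the non-binding constraint.
Dual feasibility on the basic columns requires 6·y_cutting + 5·y_press time = 28, 1·y_cutting + 6·y_press time = 15.
This yields shadow prices y_cutting = 3, y_press time = 2.
posters enters the basis when its profit ≥ yᵀa₃ = 3·2 + 2·5 = 16.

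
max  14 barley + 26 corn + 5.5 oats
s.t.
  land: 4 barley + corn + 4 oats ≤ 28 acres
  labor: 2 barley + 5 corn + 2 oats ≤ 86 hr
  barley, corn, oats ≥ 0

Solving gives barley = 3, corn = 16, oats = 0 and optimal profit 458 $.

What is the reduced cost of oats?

Both land and labor are binding at x*.
Dual feasibility on the basic columns requires 4·y_land + 2·y_labor = 14, 1·y_land + 5·y_labor = 26.
This yields shadow prices y_land = 1, y_labor = 5.
Reduced cost of oats: c₃ − yᵀa₃ = 5.5 − (1·4 + 5·2) = 5.5 − 14 = -8.5.

-8.5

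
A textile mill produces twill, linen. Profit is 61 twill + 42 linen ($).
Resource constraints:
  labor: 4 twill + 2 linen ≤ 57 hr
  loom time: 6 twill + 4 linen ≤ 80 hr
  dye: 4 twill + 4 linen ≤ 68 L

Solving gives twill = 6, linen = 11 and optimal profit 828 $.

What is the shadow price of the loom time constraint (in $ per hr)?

9.5

At the optimum: labor uses 46 of 57 (slack = 11); loom time uses 80 of 80 (binding); dye uses 68 of 68 (binding).
Slack constraints have shadow price 0 (complementary slackness).
From A_Bᵀ y = c: 6·y_loom time + 4·y_dye = 61; 4·y_loom time + 4·y_dye = 42.
This yields shadow prices y_loom time = 9.5, y_dye = 1.
Shadow price of loom time = 9.5.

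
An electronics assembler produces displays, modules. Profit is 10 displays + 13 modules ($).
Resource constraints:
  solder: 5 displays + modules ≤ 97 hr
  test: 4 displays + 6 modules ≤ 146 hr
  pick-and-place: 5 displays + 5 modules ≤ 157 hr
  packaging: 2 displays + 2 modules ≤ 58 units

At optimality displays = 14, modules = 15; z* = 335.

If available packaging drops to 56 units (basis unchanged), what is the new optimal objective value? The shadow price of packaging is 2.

Δb = -2, so new z* = 335 + (2)·(-2) = 335 − 4 = 331.

331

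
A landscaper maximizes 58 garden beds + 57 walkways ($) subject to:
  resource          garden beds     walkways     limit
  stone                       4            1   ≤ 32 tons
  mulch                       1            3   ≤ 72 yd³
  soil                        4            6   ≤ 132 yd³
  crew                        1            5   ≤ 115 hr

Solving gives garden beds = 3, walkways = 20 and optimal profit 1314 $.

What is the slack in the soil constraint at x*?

0

soil used = 4·3 + 6·20 = 132; slack = 132 − 132 = 0.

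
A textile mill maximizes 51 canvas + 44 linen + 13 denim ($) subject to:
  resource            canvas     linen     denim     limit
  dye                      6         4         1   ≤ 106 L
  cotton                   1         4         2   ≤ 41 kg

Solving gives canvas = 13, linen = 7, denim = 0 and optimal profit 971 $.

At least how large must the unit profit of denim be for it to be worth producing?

14

Both dye and cotton are binding at x*.
The binding rows give the dual system: 6·y_dye + 1·y_cotton = 51 and 4·y_dye + 4·y_cotton = 44.
This yields shadow prices y_dye = 8, y_cotton = 3.
denim enters the basis when its profit ≥ yᵀa₃ = 8·1 + 3·2 = 14.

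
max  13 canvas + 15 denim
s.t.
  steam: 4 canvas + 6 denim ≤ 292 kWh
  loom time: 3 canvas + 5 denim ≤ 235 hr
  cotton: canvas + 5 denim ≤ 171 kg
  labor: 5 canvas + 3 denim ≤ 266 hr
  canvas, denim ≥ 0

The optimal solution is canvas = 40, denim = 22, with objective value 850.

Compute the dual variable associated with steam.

2

Binding: steam and labor. Non-binding: loom time (5 unused), cotton (21 unused).
By complementary slackness, y = 0 for the non-binding constraints.
From A_Bᵀ y = c: 4·y_steam + 5·y_labor = 13; 6·y_steam + 3·y_labor = 15.
→ y_steam = 2 and y_labor = 1.
Shadow price of steam = 2.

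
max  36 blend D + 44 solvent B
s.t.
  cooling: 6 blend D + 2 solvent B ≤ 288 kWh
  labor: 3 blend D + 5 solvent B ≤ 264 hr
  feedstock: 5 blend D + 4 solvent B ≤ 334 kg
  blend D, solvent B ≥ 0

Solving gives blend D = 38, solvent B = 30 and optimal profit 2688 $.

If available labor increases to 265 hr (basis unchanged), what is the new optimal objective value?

2696

At the optimum: cooling uses 288 of 288 (binding); labor uses 264 of 264 (binding); feedstock uses 310 of 334 (slack = 24).
Slack constraints have shadow price 0 (complementary slackness).
From A_Bᵀ y = c: 6·y_cooling + 3·y_labor = 36; 2·y_cooling + 5·y_labor = 44.
Solving: y_cooling = 2, y_labor = 8.
Δz = y_labor·Δb = 8 × (1) = 8, so new z* = 2688 + 8 = 2696.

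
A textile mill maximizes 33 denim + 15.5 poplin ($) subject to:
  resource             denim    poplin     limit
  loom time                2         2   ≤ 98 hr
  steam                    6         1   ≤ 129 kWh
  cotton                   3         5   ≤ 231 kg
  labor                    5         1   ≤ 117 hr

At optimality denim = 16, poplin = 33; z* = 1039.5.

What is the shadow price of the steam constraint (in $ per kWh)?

3.5

Binding: loom time and steam. Non-binding: cotton (18 unused), labor (4 unused).
Slack constraints have shadow price 0 (complementary slackness).
The binding rows give the dual system: 2·y_loom time + 6·y_steam = 33 and 2·y_loom time + 1·y_steam = 15.5.
This yields shadow prices y_loom time = 6, y_steam = 3.5.
Shadow price of steam = 3.5.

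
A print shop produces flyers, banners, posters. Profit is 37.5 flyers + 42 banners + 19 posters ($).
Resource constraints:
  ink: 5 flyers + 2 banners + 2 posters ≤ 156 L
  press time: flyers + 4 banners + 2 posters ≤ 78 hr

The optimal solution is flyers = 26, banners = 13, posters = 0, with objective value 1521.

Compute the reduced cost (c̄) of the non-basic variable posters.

Check each constraint at x*: ink 156/156 (tight); press time 78/78 (tight).
Dual feasibility on the basic columns requires 5·y_ink + 1·y_press time = 37.5, 2·y_ink + 4·y_press time = 42.
This yields shadow prices y_ink = 6, y_press time = 7.5.
Reduced cost of posters: c₃ − yᵀa₃ = 19 − (6·2 + 7.5·2) = 19 − 27 = -8.

-8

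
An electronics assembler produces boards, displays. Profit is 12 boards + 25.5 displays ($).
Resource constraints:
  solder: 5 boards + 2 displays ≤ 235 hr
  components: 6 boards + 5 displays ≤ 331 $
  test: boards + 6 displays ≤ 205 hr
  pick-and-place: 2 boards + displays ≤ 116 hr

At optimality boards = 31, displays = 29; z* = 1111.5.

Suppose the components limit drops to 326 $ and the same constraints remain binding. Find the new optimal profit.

1104

Binding: components and test. Non-binding: solder (22 unused), pick-and-place (25 unused).
Since solder, pick-and-place are not tight, their duals are 0.
From A_Bᵀ y = c: 6·y_components + 1·y_test = 12; 5·y_components + 6·y_test = 25.5.
→ y_components = 1.5 and y_test = 3.
Δz = y_components·Δb = 1.5 × (-5) = -7.5, so new z* = 1111.5 − 7.5 = 1104.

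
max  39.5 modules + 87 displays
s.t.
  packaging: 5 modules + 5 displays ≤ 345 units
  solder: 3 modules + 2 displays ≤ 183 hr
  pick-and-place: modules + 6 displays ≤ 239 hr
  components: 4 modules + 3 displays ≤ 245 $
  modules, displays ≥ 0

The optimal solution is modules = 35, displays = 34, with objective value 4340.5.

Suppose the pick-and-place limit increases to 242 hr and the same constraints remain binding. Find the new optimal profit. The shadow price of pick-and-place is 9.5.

Δb = 3, so new z* = 4340.5 + (9.5)·(3) = 4340.5 + 28.5 = 4369.

4369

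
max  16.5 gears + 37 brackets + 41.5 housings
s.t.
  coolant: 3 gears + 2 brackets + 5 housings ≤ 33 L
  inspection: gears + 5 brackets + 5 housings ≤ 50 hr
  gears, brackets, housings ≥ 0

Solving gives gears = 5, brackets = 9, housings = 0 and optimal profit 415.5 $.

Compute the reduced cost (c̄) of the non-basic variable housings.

-6

At the optimum: coolant uses 33 of 33 (binding); inspection uses 50 of 50 (binding).
From A_Bᵀ y = c: 3·y_coolant + 1·y_inspection = 16.5; 2·y_coolant + 5·y_inspection = 37.
Solving: y_coolant = 3.5, y_inspection = 6.
Reduced cost of housings: c₃ − yᵀa₃ = 41.5 − (3.5·5 + 6·5) = 41.5 − 47.5 = -6.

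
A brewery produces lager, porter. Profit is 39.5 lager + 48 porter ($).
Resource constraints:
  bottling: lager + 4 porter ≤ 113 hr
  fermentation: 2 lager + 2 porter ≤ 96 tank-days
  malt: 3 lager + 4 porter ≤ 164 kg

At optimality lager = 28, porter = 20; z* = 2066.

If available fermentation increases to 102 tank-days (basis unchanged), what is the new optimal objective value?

2108

Check each constraint at x*: bottling 108/113 (slack 5); fermentation 96/96 (tight); malt 164/164 (tight).
Since bottling is not tight, its dual is 0.
The binding rows give the dual system: 2·y_fermentation + 3·y_malt = 39.5 and 2·y_fermentation + 4·y_malt = 48.
Solving: y_fermentation = 7, y_malt = 8.5.
Δz = y_fermentation·Δb = 7 × (6) = 42, so new z* = 2066 + 42 = 2108.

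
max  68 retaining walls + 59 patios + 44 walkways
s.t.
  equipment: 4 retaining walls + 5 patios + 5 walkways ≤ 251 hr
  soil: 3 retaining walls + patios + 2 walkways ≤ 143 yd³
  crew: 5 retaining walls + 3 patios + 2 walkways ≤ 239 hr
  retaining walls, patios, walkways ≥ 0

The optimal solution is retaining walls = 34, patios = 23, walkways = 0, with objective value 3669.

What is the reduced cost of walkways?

Binding: equipment and crew. Non-binding: soil (18 unused).
Slack constraints have shadow price 0 (complementary slackness).
The binding rows give the dual system: 4·y_equipment + 5·y_crew = 68 and 5·y_equipment + 3·y_crew = 59.
This yields shadow prices y_equipment = 7, y_crew = 8.
Reduced cost of walkways: c₃ − yᵀa₃ = 44 − (7·5 + 8·2) = 44 − 51 = -7.

-7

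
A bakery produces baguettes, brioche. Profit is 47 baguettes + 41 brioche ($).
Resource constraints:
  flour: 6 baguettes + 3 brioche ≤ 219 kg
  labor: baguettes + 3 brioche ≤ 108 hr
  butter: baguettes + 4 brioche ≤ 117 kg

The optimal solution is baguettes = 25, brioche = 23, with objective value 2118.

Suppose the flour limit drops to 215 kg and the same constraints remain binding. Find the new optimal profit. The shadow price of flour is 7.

2090

Δb = -4, so new z* = 2118 + (7)·(-4) = 2118 − 28 = 2090.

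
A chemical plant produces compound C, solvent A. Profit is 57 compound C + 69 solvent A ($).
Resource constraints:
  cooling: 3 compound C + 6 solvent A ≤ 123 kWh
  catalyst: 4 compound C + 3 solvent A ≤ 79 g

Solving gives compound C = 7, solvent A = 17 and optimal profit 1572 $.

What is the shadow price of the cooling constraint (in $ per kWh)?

7

Both cooling and catalyst are binding at x*.
From A_Bᵀ y = c: 3·y_cooling + 4·y_catalyst = 57; 6·y_cooling + 3·y_catalyst = 69.
Solving: y_cooling = 7, y_catalyst = 9.
Shadow price of cooling = 7.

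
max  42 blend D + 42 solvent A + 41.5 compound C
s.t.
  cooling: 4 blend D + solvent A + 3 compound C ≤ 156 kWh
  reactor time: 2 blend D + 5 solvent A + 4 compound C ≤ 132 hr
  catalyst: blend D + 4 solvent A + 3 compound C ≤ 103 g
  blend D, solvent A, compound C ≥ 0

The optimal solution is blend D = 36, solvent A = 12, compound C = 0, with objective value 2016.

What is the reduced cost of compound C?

-7.5

Check each constraint at x*: cooling 156/156 (tight); reactor time 132/132 (tight); catalyst 84/103 (slack 19).
Slack constraints have shadow price 0 (complementary slackness).
From A_Bᵀ y = c: 4·y_cooling + 2·y_reactor time = 42; 1·y_cooling + 5·y_reactor time = 42.
→ y_cooling = 7 and y_reactor time = 7.
Reduced cost of compound C: c₃ − yᵀa₃ = 41.5 − (7·3 + 7·4) = 41.5 − 49 = -7.5.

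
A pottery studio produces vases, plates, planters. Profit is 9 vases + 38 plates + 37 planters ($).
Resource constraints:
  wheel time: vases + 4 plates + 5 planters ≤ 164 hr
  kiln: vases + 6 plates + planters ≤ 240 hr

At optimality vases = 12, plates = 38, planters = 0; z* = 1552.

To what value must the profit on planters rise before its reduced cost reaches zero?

41

At the optimum: wheel time uses 164 of 164 (binding); kiln uses 240 of 240 (binding).
Dual feasibility on the basic columns requires 1·y_wheel time + 1·y_kiln = 9, 4·y_wheel time + 6·y_kiln = 38.
This yields shadow prices y_wheel time = 8, y_kiln = 1.
planters enters the basis when its profit ≥ yᵀa₃ = 8·5 + 1·1 = 41.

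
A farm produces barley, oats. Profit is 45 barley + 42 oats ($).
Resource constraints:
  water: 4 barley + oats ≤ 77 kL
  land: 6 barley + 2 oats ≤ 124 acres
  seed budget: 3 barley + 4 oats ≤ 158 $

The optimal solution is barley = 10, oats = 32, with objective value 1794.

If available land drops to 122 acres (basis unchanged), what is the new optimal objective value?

Binding: land and seed budget. Non-binding: water (5 unused).
Since water is not tight, its dual is 0.
The binding rows give the dual system: 6·y_land + 3·y_seed budget = 45 and 2·y_land + 4·y_seed budget = 42.
→ y_land = 3 and y_seed budget = 9.
Δz = y_land·Δb = 3 × (-2) = -6, so new z* = 1794 − 6 = 1788.

1788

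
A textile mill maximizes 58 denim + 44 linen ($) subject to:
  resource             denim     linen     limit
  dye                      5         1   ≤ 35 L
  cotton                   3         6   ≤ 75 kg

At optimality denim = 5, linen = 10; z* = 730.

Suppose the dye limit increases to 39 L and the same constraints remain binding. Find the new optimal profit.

762

Both dye and cotton are binding at x*.
The binding rows give the dual system: 5·y_dye + 3·y_cotton = 58 and 1·y_dye + 6·y_cotton = 44.
→ y_dye = 8 and y_cotton = 6.
Δz = y_dye·Δb = 8 × (4) = 32, so new z* = 730 + 32 = 762.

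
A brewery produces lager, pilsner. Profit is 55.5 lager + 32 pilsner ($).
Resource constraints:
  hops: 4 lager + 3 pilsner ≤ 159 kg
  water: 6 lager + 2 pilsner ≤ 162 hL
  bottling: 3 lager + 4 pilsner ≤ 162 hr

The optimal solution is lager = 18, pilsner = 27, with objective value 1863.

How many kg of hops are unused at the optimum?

hops used = 4·18 + 3·27 = 153; slack = 159 − 153 = 6.

6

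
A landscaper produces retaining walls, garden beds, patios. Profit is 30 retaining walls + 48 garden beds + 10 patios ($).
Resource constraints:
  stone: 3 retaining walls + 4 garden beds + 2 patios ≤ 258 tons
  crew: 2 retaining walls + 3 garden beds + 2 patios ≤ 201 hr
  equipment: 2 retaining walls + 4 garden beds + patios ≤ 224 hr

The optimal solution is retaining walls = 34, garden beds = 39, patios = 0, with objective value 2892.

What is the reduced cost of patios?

At the optimum: stone uses 258 of 258 (binding); crew uses 185 of 201 (slack = 16); equipment uses 224 of 224 (binding).
Slack constraints have shadow price 0 (complementary slackness).
The binding rows give the dual system: 3·y_stone + 2·y_equipment = 30 and 4·y_stone + 4·y_equipment = 48.
→ y_stone = 6 and y_equipment = 6.
Reduced cost of patios: c₃ − yᵀa₃ = 10 − (6·2 + 6·1) = 10 − 18 = -8.

-8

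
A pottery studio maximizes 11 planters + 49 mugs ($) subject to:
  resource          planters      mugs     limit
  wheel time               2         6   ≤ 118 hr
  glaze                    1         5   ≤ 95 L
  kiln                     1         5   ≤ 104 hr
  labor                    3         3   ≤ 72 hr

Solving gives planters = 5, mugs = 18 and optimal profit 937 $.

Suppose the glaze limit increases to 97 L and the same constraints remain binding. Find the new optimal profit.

Binding: wheel time and glaze. Non-binding: kiln (9 unused), labor (3 unused).
Since kiln, labor are not tight, their duals are 0.
Dual feasibility on the basic columns requires 2·y_wheel time + 1·y_glaze = 11, 6·y_wheel time + 5·y_glaze = 49.
→ y_wheel time = 1.5 and y_glaze = 8.
Δz = y_glaze·Δb = 8 × (2) = 16, so new z* = 937 + 16 = 953.

953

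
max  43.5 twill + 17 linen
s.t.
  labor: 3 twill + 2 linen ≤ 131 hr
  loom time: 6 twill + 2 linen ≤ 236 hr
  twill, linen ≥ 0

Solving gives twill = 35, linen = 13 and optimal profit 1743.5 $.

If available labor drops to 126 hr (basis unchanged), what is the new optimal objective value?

1731

At the optimum: labor uses 131 of 131 (binding); loom time uses 236 of 236 (binding).
Dual feasibility on the basic columns requires 3·y_labor + 6·y_loom time = 43.5, 2·y_labor + 2·y_loom time = 17.
→ y_labor = 2.5 and y_loom time = 6.
Δz = y_labor·Δb = 2.5 × (-5) = -12.5, so new z* = 1743.5 − 12.5 = 1731.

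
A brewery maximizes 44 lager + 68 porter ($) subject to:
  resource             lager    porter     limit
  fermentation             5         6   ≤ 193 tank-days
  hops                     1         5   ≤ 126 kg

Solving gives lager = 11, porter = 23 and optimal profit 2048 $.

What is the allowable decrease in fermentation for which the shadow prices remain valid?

Binding constraints: fermentation, hops. The basis is B = [[5,6],[1,5]] with det 19.
Per unit decrease in fermentation, x* moves by d = (-0.2632, 0.0526).
The basis stays optimal until lager reaches 0; allowable decrease = 41.8 tank-days.

41.8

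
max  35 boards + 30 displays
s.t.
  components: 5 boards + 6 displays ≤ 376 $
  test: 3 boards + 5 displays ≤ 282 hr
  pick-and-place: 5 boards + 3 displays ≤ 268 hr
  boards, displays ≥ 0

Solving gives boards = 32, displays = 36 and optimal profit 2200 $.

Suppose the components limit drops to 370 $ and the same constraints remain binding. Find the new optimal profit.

2182

Binding: components and pick-and-place. Non-binding: test (6 unused).
By complementary slackness, y = 0 for the non-binding constraint.
From A_Bᵀ y = c: 5·y_components + 5·y_pick-and-place = 35; 6·y_components + 3·y_pick-and-place = 30.
Solving: y_components = 3, y_pick-and-place = 4.
Δz = y_components·Δb = 3 × (-6) = -18, so new z* = 2200 − 18 = 2182.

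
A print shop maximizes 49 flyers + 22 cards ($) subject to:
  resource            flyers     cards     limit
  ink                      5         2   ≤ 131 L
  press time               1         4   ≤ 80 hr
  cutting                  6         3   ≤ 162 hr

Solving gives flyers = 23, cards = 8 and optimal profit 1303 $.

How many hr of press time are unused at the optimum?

press time used = 1·23 + 4·8 = 55; slack = 80 − 55 = 25.

25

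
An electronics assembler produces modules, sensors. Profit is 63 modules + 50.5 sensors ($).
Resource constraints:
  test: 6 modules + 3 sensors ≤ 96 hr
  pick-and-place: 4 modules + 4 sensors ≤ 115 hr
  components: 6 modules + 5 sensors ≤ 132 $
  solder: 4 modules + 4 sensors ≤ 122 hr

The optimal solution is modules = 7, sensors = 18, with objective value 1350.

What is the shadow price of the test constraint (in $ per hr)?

1

Check each constraint at x*: test 96/96 (tight); pick-and-place 100/115 (slack 15); components 132/132 (tight); solder 100/122 (slack 22).
By complementary slackness, y = 0 for the non-binding constraints.
From A_Bᵀ y = c: 6·y_test + 6·y_components = 63; 3·y_test + 5·y_components = 50.5.
→ y_test = 1 and y_components = 9.5.
Shadow price of test = 1.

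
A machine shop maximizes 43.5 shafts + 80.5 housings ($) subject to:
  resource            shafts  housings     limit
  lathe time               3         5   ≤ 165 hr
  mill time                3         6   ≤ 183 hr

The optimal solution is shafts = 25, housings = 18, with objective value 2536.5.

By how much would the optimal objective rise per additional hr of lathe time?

At the optimum: lathe time uses 165 of 165 (binding); mill time uses 183 of 183 (binding).
Dual feasibility on the basic columns requires 3·y_lathe time + 3·y_mill time = 43.5, 5·y_lathe time + 6·y_mill time = 80.5.
This yields shadow prices y_lathe time = 6.5, y_mill time = 8.
Shadow price of lathe time = 6.5.

6.5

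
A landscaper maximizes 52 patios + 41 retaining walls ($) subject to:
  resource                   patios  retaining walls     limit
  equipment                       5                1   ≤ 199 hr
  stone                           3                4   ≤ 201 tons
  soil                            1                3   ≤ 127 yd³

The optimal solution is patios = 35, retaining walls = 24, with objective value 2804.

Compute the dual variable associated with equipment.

At the optimum: equipment uses 199 of 199 (binding); stone uses 201 of 201 (binding); soil uses 107 of 127 (slack = 20).
Since soil is not tight, its dual is 0.
Dual feasibility on the basic columns requires 5·y_equipment + 3·y_stone = 52, 1·y_equipment + 4·y_stone = 41.
This yields shadow prices y_equipment = 5, y_stone = 9.
Shadow price of equipment = 5.

5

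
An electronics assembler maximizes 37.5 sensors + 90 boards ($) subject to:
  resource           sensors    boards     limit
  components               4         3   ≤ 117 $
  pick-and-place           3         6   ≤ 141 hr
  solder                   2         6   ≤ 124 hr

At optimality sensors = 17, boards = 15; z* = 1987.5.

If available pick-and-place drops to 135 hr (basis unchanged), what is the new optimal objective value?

Check each constraint at x*: components 113/117 (slack 4); pick-and-place 141/141 (tight); solder 124/124 (tight).
Slack constraints have shadow price 0 (complementary slackness).
From A_Bᵀ y = c: 3·y_pick-and-place + 2·y_solder = 37.5; 6·y_pick-and-place + 6·y_solder = 90.
Solving: y_pick-and-place = 7.5, y_solder = 7.5.
Δz = y_pick-and-place·Δb = 7.5 × (-6) = -45, so new z* = 1987.5 − 45 = 1942.5.

1942.5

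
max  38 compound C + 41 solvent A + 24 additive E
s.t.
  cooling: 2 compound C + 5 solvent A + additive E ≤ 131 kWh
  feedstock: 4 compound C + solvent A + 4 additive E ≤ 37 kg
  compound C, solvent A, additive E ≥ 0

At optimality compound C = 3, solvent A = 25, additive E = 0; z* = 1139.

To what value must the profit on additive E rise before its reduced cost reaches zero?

31

Both cooling and feedstock are binding at x*.
The binding rows give the dual system: 2·y_cooling + 4·y_feedstock = 38 and 5·y_cooling + 1·y_feedstock = 41.
This yields shadow prices y_cooling = 7, y_feedstock = 6.
additive E enters the basis when its profit ≥ yᵀa₃ = 7·1 + 6·4 = 31.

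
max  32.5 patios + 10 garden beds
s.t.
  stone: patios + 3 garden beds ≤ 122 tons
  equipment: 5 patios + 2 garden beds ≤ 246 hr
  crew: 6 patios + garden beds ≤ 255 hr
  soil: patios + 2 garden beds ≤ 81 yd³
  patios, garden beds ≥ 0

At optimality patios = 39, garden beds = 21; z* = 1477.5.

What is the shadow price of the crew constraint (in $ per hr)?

Binding: crew and soil. Non-binding: stone (20 unused), equipment (9 unused).
Slack constraints have shadow price 0 (complementary slackness).
Dual feasibility on the basic columns requires 6·y_crew + 1·y_soil = 32.5, 1·y_crew + 2·y_soil = 10.
Solving: y_crew = 5, y_soil = 2.5.
Shadow price of crew = 5.

5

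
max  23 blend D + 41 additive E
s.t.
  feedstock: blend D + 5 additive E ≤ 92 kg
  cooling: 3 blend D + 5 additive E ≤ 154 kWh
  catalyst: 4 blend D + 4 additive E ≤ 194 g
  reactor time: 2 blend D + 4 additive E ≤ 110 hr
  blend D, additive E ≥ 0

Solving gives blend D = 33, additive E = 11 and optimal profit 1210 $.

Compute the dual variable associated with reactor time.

At the optimum: feedstock uses 88 of 92 (slack = 4); cooling uses 154 of 154 (binding); catalyst uses 176 of 194 (slack = 18); reactor time uses 110 of 110 (binding).
Slack constraints have shadow price 0 (complementary slackness).
The binding rows give the dual system: 3·y_cooling + 2·y_reactor time = 23 and 5·y_cooling + 4·y_reactor time = 41.
Solving: y_cooling = 5, y_reactor time = 4.
Shadow price of reactor time = 4.

4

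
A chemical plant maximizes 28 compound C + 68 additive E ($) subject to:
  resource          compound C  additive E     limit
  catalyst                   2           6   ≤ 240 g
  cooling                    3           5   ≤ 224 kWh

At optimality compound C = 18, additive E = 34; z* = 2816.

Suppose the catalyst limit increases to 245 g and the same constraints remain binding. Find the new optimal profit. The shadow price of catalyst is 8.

2856

Δb = 5, so new z* = 2816 + (8)·(5) = 2816 + 40 = 2856.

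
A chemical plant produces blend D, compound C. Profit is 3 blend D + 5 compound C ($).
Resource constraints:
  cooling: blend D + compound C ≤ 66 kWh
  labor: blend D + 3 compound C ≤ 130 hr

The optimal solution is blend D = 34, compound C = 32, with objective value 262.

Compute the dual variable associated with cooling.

2

Both cooling and labor are binding at x*.
The binding rows give the dual system: 1·y_cooling + 1·y_labor = 3 and 1·y_cooling + 3·y_labor = 5.
This yields shadow prices y_cooling = 2, y_labor = 1.
Shadow price of cooling = 2.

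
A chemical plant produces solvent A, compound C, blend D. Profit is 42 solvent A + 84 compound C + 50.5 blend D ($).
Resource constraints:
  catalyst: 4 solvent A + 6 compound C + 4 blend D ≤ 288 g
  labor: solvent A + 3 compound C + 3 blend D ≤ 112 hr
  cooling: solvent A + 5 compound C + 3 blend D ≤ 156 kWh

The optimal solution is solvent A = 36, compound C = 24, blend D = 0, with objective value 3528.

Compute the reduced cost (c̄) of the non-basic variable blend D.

Binding: catalyst and cooling. Non-binding: labor (4 unused).
Slack constraints have shadow price 0 (complementary slackness).
From A_Bᵀ y = c: 4·y_catalyst + 1·y_cooling = 42; 6·y_catalyst + 5·y_cooling = 84.
This yields shadow prices y_catalyst = 9, y_cooling = 6.
Reduced cost of blend D: c₃ − yᵀa₃ = 50.5 − (9·4 + 6·3) = 50.5 − 54 = -3.5.

-3.5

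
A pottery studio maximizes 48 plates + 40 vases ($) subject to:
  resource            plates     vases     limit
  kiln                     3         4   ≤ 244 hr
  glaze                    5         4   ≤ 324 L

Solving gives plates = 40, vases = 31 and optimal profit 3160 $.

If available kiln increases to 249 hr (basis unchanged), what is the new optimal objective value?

3165

Check each constraint at x*: kiln 244/244 (tight); glaze 324/324 (tight).
From A_Bᵀ y = c: 3·y_kiln + 5·y_glaze = 48; 4·y_kiln + 4·y_glaze = 40.
Solving: y_kiln = 1, y_glaze = 9.
Δz = y_kiln·Δb = 1 × (5) = 5, so new z* = 3160 + 5 = 3165.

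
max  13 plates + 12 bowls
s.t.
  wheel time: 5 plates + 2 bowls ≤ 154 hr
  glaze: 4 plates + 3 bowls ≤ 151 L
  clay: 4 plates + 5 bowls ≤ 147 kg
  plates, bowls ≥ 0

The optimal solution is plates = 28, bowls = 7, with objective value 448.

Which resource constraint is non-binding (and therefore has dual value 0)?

wheel time: 154/154 (binding)
glaze: 133/151 (slack 18)
clay: 147/147 (binding)
By complementary slackness, a constraint with positive slack has shadow price 0 → glaze.

glaze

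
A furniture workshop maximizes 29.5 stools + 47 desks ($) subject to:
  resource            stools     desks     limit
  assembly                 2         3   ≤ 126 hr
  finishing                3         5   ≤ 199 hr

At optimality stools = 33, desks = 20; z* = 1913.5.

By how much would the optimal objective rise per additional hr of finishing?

5.5

Check each constraint at x*: assembly 126/126 (tight); finishing 199/199 (tight).
Dual feasibility on the basic columns requires 2·y_assembly + 3·y_finishing = 29.5, 3·y_assembly + 5·y_finishing = 47.
→ y_assembly = 6.5 and y_finishing = 5.5.
Shadow price of finishing = 5.5.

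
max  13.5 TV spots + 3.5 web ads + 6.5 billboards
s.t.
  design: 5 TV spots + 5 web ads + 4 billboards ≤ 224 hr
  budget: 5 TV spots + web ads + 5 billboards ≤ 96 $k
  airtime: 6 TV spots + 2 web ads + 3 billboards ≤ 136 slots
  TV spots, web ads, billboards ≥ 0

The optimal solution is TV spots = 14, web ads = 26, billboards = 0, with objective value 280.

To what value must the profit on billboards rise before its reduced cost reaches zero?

10.5

At the optimum: design uses 200 of 224 (slack = 24); budget uses 96 of 96 (binding); airtime uses 136 of 136 (binding).
Slack constraints have shadow price 0 (complementary slackness).
The binding rows give the dual system: 5·y_budget + 6·y_airtime = 13.5 and 1·y_budget + 2·y_airtime = 3.5.
This yields shadow prices y_budget = 1.5, y_airtime = 1.
billboards enters the basis when its profit ≥ yᵀa₃ = 1.5·5 + 1·3 = 10.5.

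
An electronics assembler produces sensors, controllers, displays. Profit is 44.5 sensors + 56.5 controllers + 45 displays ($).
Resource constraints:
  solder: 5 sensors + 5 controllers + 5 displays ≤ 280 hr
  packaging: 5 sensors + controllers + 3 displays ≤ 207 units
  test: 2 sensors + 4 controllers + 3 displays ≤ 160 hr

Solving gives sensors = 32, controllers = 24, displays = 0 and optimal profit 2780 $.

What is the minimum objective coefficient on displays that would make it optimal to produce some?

Check each constraint at x*: solder 280/280 (tight); packaging 184/207 (slack 23); test 160/160 (tight).
Since packaging is not tight, its dual is 0.
Dual feasibility on the basic columns requires 5·y_solder + 2·y_test = 44.5, 5·y_solder + 4·y_test = 56.5.
Solving: y_solder = 6.5, y_test = 6.
displays enters the basis when its profit ≥ yᵀa₃ = 6.5·5 + 6·3 = 50.5.

50.5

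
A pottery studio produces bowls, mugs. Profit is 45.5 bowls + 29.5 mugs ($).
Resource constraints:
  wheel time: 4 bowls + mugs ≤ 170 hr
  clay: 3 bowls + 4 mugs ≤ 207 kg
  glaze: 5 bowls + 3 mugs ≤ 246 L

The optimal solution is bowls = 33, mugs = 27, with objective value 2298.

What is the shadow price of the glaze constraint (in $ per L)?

8.5

Binding: clay and glaze. Non-binding: wheel time (11 unused).
Since wheel time is not tight, its dual is 0.
Dual feasibility on the basic columns requires 3·y_clay + 5·y_glaze = 45.5, 4·y_clay + 3·y_glaze = 29.5.
This yields shadow prices y_clay = 1, y_glaze = 8.5.
Shadow price of glaze = 8.5.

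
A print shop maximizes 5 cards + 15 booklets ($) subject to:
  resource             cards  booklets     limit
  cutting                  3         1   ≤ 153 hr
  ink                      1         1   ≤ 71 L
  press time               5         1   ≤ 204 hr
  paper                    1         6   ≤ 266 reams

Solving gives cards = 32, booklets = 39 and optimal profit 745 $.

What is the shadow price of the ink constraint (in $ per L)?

3

At the optimum: cutting uses 135 of 153 (slack = 18); ink uses 71 of 71 (binding); press time uses 199 of 204 (slack = 5); paper uses 266 of 266 (binding).
Slack constraints have shadow price 0 (complementary slackness).
Dual feasibility on the basic columns requires 1·y_ink + 1·y_paper = 5, 1·y_ink + 6·y_paper = 15.
Solving: y_ink = 3, y_paper = 2.
Shadow price of ink = 3.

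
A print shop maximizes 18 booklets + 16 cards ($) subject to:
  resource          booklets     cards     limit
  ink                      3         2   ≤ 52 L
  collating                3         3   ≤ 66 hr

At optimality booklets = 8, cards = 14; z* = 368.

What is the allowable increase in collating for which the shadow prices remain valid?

Binding constraints: ink, collating. The basis is B = [[3,2],[3,3]] with det 3.
Per unit increase in collating, x* moves by d = (-0.6667, 1).
The basis stays optimal until booklets reaches 0; allowable increase = 12 hr.

12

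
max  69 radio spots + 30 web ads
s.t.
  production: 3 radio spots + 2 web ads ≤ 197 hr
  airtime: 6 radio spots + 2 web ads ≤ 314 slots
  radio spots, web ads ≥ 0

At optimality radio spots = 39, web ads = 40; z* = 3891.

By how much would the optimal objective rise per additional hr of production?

Check each constraint at x*: production 197/197 (tight); airtime 314/314 (tight).
Dual feasibility on the basic columns requires 3·y_production + 6·y_airtime = 69, 2·y_production + 2·y_airtime = 30.
Solving: y_production = 7, y_airtime = 8.
Shadow price of production = 7.

7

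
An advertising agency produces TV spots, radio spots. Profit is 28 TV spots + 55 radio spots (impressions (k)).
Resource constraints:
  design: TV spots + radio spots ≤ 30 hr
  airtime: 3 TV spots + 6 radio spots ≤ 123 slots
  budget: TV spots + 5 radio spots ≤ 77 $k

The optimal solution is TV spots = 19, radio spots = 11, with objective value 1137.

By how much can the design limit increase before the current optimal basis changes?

Binding constraints: design, airtime. The basis is B = [[1,1],[3,6]] with det 3.
Per unit increase in design, x* moves by d = (2, -1).
The basis stays optimal until radio spots reaches 0; allowable increase = 11 hr.

11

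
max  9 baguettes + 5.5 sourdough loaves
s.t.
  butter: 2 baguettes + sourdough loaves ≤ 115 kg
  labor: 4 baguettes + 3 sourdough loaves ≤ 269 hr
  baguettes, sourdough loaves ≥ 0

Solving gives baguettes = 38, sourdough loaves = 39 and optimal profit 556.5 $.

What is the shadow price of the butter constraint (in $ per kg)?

2.5

Check each constraint at x*: butter 115/115 (tight); labor 269/269 (tight).
From A_Bᵀ y = c: 2·y_butter + 4·y_labor = 9; 1·y_butter + 3·y_labor = 5.5.
Solving: y_butter = 2.5, y_labor = 1.
Shadow price of butter = 2.5.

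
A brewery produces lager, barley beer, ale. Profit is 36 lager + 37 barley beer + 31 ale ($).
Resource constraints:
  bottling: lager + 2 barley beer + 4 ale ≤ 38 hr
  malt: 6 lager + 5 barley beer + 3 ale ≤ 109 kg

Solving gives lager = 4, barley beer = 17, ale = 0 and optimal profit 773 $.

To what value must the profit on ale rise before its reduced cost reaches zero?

At the optimum: bottling uses 38 of 38 (binding); malt uses 109 of 109 (binding).
The binding rows give the dual system: 1·y_bottling + 6·y_malt = 36 and 2·y_bottling + 5·y_malt = 37.
This yields shadow prices y_bottling = 6, y_malt = 5.
ale enters the basis when its profit ≥ yᵀa₃ = 6·4 + 5·3 = 39.

39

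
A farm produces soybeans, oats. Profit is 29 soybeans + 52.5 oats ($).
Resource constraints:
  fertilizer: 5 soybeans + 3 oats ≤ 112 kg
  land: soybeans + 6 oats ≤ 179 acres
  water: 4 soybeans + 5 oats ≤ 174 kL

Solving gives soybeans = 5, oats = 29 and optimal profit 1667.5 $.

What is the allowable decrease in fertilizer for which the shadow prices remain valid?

Binding constraints: fertilizer, land. The basis is B = [[5,3],[1,6]] with det 27.
Per unit decrease in fertilizer, x* moves by d = (-0.2222, 0.037).
The basis stays optimal until soybeans reaches 0; allowable decrease = 22.5 kg.

22.5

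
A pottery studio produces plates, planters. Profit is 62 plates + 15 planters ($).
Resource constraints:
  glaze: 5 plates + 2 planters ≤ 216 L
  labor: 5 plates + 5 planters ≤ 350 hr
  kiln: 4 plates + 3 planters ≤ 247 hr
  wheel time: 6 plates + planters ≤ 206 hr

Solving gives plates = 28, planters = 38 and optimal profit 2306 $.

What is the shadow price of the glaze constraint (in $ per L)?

At the optimum: glaze uses 216 of 216 (binding); labor uses 330 of 350 (slack = 20); kiln uses 226 of 247 (slack = 21); wheel time uses 206 of 206 (binding).
Since labor, kiln are not tight, their duals are 0.
Dual feasibility on the basic columns requires 5·y_glaze + 6·y_wheel time = 62, 2·y_glaze + 1·y_wheel time = 15.
→ y_glaze = 4 and y_wheel time = 7.
Shadow price of glaze = 4.

4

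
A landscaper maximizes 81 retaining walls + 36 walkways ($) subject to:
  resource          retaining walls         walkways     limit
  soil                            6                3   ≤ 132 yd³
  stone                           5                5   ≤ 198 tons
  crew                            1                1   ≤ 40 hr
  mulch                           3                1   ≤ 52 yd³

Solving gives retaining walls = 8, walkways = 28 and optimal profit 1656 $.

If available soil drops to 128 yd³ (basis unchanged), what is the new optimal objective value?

1620

At the optimum: soil uses 132 of 132 (binding); stone uses 180 of 198 (slack = 18); crew uses 36 of 40 (slack = 4); mulch uses 52 of 52 (binding).
Slack constraints have shadow price 0 (complementary slackness).
Dual feasibility on the basic columns requires 6·y_soil + 3·y_mulch = 81, 3·y_soil + 1·y_mulch = 36.
This yields shadow prices y_soil = 9, y_mulch = 9.
Δz = y_soil·Δb = 9 × (-4) = -36, so new z* = 1656 − 36 = 1620.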